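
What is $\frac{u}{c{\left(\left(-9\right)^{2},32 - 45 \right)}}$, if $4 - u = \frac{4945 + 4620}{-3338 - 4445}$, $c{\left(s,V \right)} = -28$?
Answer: $- \frac{40697}{217924} \approx -0.18675$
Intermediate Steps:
$u = \frac{40697}{7783}$ ($u = 4 - \frac{4945 + 4620}{-3338 - 4445} = 4 - \frac{9565}{-7783} = 4 - 9565 \left(- \frac{1}{7783}\right) = 4 - - \frac{9565}{7783} = 4 + \frac{9565}{7783} = \frac{40697}{7783} \approx 5.229$)
$\frac{u}{c{\left(\left(-9\right)^{2},32 - 45 \right)}} = \frac{40697}{7783 \left(-28\right)} = \frac{40697}{7783} \left(- \frac{1}{28}\right) = - \frac{40697}{217924}$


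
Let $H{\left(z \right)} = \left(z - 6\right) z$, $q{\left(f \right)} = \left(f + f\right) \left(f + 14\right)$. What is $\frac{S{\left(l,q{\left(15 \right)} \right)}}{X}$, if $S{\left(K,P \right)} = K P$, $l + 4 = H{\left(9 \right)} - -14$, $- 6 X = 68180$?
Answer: $- \frac{9657}{3409} \approx -2.8328$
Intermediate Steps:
$q{\left(f \right)} = 2 f \left(14 + f\right)$
$X = - \frac{34090}{3}$ ($X = \left(- \frac{1}{6}\right) 68180 = - \frac{34090}{3} \approx -11363.0$)
$H{\left(z \right)} = z \left(-6 + z\right)$ ($H{\left(z \right)} = \left(z - 6\right) z = \left(-6 + z\right) z = z \left(-6 + z\right)$)
$l = 37$ ($l = -4 - \left(-14 - 9 \left(-6 + 9\right)\right) = -4 + \left(9 \cdot 3 + 14\right) = -4 + \left(27 + 14\right) = -4 + 41 = 37$)
$\frac{S{\left(l,q{\left(15 \right)} \right)}}{X} = \frac{37 \cdot 2 \cdot 15 \left(14 + 15\right)}{- \frac{34090}{3}} = 37 \cdot 2 \cdot 15 \cdot 29 \left(- \frac{3}{34090}\right) = 37 \cdot 870 \left(- \frac{3}{34090}\right) = 32190 \left(- \frac{3}{34090}\right) = - \frac{9657}{3409}$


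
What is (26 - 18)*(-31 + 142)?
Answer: 888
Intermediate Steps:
(26 - 18)*(-31 + 142) = 8*111 = 888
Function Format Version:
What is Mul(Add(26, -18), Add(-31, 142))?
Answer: 888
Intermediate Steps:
Mul(Add(26, -18), Add(-31, 142)) = Mul(8, 111) = 888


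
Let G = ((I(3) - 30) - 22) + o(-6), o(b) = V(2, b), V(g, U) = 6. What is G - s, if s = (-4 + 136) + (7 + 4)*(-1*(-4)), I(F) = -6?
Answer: -228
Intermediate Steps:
o(b) = 6
s = 176 (s = 132 + 11*4 = 132 + 44 = 176)
G = -52 (G = ((-6 - 30) - 22) + 6 = (-36 - 22) + 6 = -58 + 6 = -52)
G - s = -52 - 1*176 = -52 - 176 = -228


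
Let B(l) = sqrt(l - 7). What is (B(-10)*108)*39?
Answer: 4212*I*sqrt(17) ≈ 17367.0*I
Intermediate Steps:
B(l) = sqrt(-7 + l)
(B(-10)*108)*39 = (sqrt(-7 - 10)*108)*39 = (sqrt(-17)*108)*39 = ((I*sqrt(17))*108)*39 = (108*I*sqrt(17))*39 = 4212*I*sqrt(17)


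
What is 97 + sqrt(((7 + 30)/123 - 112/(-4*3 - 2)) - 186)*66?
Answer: 97 + 22*I*sqrt(2688411)/41 ≈ 97.0 + 879.81*I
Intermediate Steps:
97 + sqrt(((7 + 30)/123 - 112/(-4*3 - 2)) - 186)*66 = 97 + sqrt((37*(1/123) - 112/(-12 - 2)) - 186)*66 = 97 + sqrt((37/123 - 112/(-14)) - 186)*66 = 97 + sqrt((37/123 - 112*(-1/14)) - 186)*66 = 97 + sqrt((37/123 + 8) - 186)*66 = 97 + sqrt(1021/123 - 186)*66 = 97 + sqrt(-21857/123)*66 = 97 + (I*sqrt(2688411)/123)*66 = 97 + 22*I*sqrt(2688411)/41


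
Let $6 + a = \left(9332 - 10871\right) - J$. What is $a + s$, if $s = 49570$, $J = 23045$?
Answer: $24980$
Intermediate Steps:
$a = -24590$ ($a = -6 + \left(\left(9332 - 10871\right) - 23045\right) = -6 - 24584 = -24590$)
$a + s = -24590 + 49570 = 24980$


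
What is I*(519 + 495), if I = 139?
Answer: 140946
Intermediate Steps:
I*(519 + 495) = 139*(519 + 495) = 139*1014 = 140946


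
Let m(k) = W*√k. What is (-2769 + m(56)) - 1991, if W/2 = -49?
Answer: -4760 - 196*√14 ≈ -5493.4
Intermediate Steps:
W = -98 (W = 2*(-49) = -98)
m(k) = -98*√k
(-2769 + m(56)) - 1991 = (-2769 - 196*√14) - 1991 = -4760 - 196*√14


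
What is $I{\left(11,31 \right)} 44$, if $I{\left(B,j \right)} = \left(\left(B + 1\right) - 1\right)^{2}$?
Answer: $5324$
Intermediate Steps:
$I{\left(B,j \right)} = B^{2}$ ($I{\left(B,j \right)} = \left(\left(1 + B\right) - 1\right)^{2} = B^{2}$)
$I{\left(11,31 \right)} 44 = 11^{2} \cdot 44 = 121 \cdot 44 = 5324$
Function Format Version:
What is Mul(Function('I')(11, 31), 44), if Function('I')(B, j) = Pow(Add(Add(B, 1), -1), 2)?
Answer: 5324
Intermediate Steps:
Function('I')(B, j) = Pow(B, 2) (Function('I')(B, j) = Pow(Add(Add(1, B), -1), 2) = Pow(B, 2))
Mul(Function('I')(11, 31), 44) = Mul(Pow(11, 2), 44) = Mul(121, 44) = 5324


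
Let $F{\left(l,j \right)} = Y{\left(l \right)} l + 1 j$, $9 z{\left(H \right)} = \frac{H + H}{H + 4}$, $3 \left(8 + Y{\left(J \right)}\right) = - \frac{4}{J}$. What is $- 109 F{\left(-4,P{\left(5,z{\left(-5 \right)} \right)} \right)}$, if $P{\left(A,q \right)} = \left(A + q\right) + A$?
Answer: $- \frac{40984}{9} \approx -4553.8$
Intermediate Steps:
$Y{\left(J \right)} = -8 - \frac{4}{3 J}$ ($Y{\left(J \right)} = -8 + \frac{\left(-4\right) \frac{1}{J}}{3} = -8 - \frac{4}{3 J}$)
$z{\left(H \right)} = \frac{2 H}{9 \left(4 + H\right)}$ ($z{\left(H \right)} = \frac{\left(H + H\right) \frac{1}{H + 4}}{9} = \frac{2 H \frac{1}{4 + H}}{9} = \frac{2 H}{9 \left(4 + H\right)}$)
$P{\left(A,q \right)} = q + 2 A$
$F{\left(l,j \right)} = j + l \left(-8 - \frac{4}{3 l}\right)$ ($F{\left(l,j \right)} = \left(-8 - \frac{4}{3 l}\right) l + 1 j = l \left(-8 - \frac{4}{3 l}\right) + j = j + l \left(-8 - \frac{4}{3 l}\right)$)
$- 109 F{\left(-4,P{\left(5,z{\left(-5 \right)} \right)} \right)} = - 109 \left(- \frac{4}{3} + \left(\frac{2}{9} \left(-5\right) \frac{1}{4 - 5} + 2 \cdot 5\right) - -32\right) = - 109 \left(- \frac{4}{3} + \left(\frac{2}{9} \left(-5\right) \frac{1}{-1} + 10\right) + 32\right) = - 109 \left(- \frac{4}{3} + \left(\frac{2}{9} \left(-5\right) \left(-1\right) + 10\right) + 32\right) = - 109 \left(- \frac{4}{3} + \left(\frac{10}{9} + 10\right) + 32\right) = - 109 \left(- \frac{4}{3} + \frac{100}{9} + 32\right) = \left(-109\right) \frac{376}{9} = - \frac{40984}{9}$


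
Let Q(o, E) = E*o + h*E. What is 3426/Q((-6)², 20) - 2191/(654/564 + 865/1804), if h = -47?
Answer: -20672816629/15287030 ≈ -1352.3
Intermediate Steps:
Q(o, E) = -47*E + E*o (Q(o, E) = E*o - 47*E = -47*E + E*o)
3426/Q((-6)², 20) - 2191/(654/564 + 865/1804) = 3426/((20*(-47 + (-6)²))) - 2191/(654/564 + 865/1804) = 3426/((20*(-47 + 36))) - 2191/(654*(1/564) + 865*(1/1804)) = 3426/((20*(-11))) - 2191/(109/94 + 865/1804) = 3426/(-220) - 2191/138973/84788 = 3426*(-1/220) - 2191*84788/138973 = -1713/110 - 185770508/138973 = -20672816629/15287030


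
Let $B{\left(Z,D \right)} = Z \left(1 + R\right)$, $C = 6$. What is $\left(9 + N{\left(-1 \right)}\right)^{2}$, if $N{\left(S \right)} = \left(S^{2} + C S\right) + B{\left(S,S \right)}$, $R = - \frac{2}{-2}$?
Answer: $4$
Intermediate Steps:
$R = 1$ ($R = \left(-2\right) \left(- \frac{1}{2}\right) = 1$)
$B{\left(Z,D \right)} = 2 Z$ ($B{\left(Z,D \right)} = Z \left(1 + 1\right) = Z 2 = 2 Z$)
$N{\left(S \right)} = S^{2} + 8 S$ ($N{\left(S \right)} = \left(S^{2} + 6 S\right) + 2 S = S^{2} + 8 S$)
$\left(9 + N{\left(-1 \right)}\right)^{2} = \left(9 - \left(8 - 1\right)\right)^{2} = \left(9 - 7\right)^{2} = 2^{2} = 4$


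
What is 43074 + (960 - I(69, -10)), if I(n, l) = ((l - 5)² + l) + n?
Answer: 43750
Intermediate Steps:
I(n, l) = l + n + (-5 + l)² (I(n, l) = ((-5 + l)² + l) + n = (l + (-5 + l)²) + n = l + n + (-5 + l)²)
43074 + (960 - I(69, -10)) = 43074 + (960 - (-10 + 69 + (-5 - 10)²)) = 43074 + (960 - (-10 + 69 + (-15)²)) = 43074 + (960 - (-10 + 69 + 225)) = 43074 + (960 - 1*284) = 43074 + (960 - 284) = 43074 + 676 = 43750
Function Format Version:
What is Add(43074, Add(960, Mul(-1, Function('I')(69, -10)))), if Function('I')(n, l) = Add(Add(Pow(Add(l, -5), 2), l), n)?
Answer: 43750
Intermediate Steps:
Function('I')(n, l) = Add(l, n, Pow(Add(-5, l), 2)) (Function('I')(n, l) = Add(Add(Pow(Add(-5, l), 2), l), n) = Add(Add(l, Pow(Add(-5, l), 2)), n) = Add(l, n, Pow(Add(-5, l), 2)))
Add(43074, Add(960, Mul(-1, Function('I')(69, -10)))) = Add(43074, Add(960, Mul(-1, Add(-10, 69, Pow(Add(-5, -10), 2))))) = Add(43074, Add(960, Mul(-1, Add(-10, 69, Pow(-15, 2))))) = Add(43074, Add(960, Mul(-1, Add(-10, 69, 225)))) = Add(43074, Add(960, Mul(-1, 284))) = Add(43074, Add(960, -284)) = Add(43074, 676) = 43750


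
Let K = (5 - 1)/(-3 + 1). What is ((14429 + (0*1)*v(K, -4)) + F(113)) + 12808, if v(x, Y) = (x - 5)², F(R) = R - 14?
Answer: 27336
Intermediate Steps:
F(R) = -14 + R
K = -2 (K = 4/(-2) = 4*(-½) = -2)
v(x, Y) = (-5 + x)²
((14429 + (0*1)*v(K, -4)) + F(113)) + 12808 = ((14429 + (0*1)*(-5 - 2)²) + (-14 + 113)) + 12808 = ((14429 + 0*(-7)²) + 99) + 12808 = ((14429 + 0*49) + 99) + 12808 = ((14429 + 0) + 99) + 12808 = (14429 + 99) + 12808 = 14528 + 12808 = 27336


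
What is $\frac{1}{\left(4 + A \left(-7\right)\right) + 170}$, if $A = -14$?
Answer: $\frac{1}{272} \approx 0.0036765$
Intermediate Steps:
$\frac{1}{\left(4 + A \left(-7\right)\right) + 170} = \frac{1}{\left(4 - -98\right) + 170} = \frac{1}{\left(4 + 98\right) + 170} = \frac{1}{102 + 170} = \frac{1}{272}$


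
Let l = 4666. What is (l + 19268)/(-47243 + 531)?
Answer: -11967/23356 ≈ -0.51237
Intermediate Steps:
(l + 19268)/(-47243 + 531) = (4666 + 19268)/(-47243 + 531) = 23934/(-46712) = 23934*(-1/46712) = -11967/23356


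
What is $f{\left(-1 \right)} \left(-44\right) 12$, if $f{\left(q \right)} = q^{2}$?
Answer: $-528$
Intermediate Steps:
$f{\left(-1 \right)} \left(-44\right) 12 = \left(-1\right)^{2} \left(-44\right) 12 = 1 \left(-44\right) 12 = \left(-44\right) 12 = -528$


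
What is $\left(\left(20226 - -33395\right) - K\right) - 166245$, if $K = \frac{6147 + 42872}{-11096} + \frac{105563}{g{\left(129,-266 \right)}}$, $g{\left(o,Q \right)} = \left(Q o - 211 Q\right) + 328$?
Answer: $- \frac{6916977640237}{61416360} \approx -1.1262 \cdot 10^{5}$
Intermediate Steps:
$g{\left(o,Q \right)} = 328 - 211 Q + Q o$ ($g{\left(o,Q \right)} = \left(- 211 Q + Q o\right) + 328 = 328 - 211 Q + Q o$)
$K = \frac{21511597}{61416360}$ ($K = \frac{6147 + 42872}{-11096} + \frac{105563}{328 - -56126 - 34314} = 49019 \left(- \frac{1}{11096}\right) + \frac{105563}{328 + 56126 - 34314} = - \frac{49019}{11096} + \frac{105563}{22140} = \frac{21511597}{61416360} \approx 0.35026$)
$\left(\left(20226 - -33395\right) - K\right) - 166245 = \left(\left(20226 - -33395\right) - \frac{21511597}{61416360}\right) - 166245 = \left(\left(20226 + 33395\right) - \frac{21511597}{61416360}\right) - 166245 = \left(53621 - \frac{21511597}{61416360}\right) - 166245 = \frac{3293185127963}{61416360} - 166245 = - \frac{6916977640237}{61416360}$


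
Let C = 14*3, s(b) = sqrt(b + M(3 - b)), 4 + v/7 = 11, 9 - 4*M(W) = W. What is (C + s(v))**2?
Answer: (84 + sqrt(251))**2/4 ≈ 2492.2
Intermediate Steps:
M(W) = 9/4 - W/4
v = 49 (v = -28 + 7*11 = -28 + 77 = 49)
s(b) = sqrt(3/2 + 5*b/4) (s(b) = sqrt(b + (9/4 - (3 - b)/4)) = sqrt(b + (9/4 + (-3/4 + b/4))) = sqrt(b + (3/2 + b/4)) = sqrt(3/2 + 5*b/4))
C = 42
(C + s(v))**2 = (42 + sqrt(6 + 5*49)/2)**2 = (42 + sqrt(6 + 245)/2)**2 = (42 + sqrt(251)/2)**2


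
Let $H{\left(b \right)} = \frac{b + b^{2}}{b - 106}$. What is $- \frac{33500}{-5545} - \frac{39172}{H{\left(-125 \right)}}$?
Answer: $\frac{2534723447}{4297375} \approx 589.83$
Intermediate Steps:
$H{\left(b \right)} = \frac{b + b^{2}}{-106 + b}$
$- \frac{33500}{-5545} - \frac{39172}{H{\left(-125 \right)}} = - \frac{33500}{-5545} - \frac{39172}{\left(-125\right) \frac{1}{-106 - 125} \left(1 - 125\right)} = \left(-33500\right) \left(- \frac{1}{5545}\right) - \frac{39172}{\left(-125\right) \frac{1}{-231} \left(-124\right)} = \frac{6700}{1109} - \frac{39172}{\left(-125\right) \left(- \frac{1}{231}\right) \left(-124\right)} = \frac{6700}{1109} - \frac{39172}{- \frac{15500}{231}} = \frac{6700}{1109} - - \frac{2262183}{3875} = \frac{6700}{1109} + \frac{2262183}{3875} = \frac{2534723447}{4297375}$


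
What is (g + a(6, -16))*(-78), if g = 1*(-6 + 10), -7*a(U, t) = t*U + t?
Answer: -1560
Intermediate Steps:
a(U, t) = -t/7 - U*t/7 (a(U, t) = -(t*U + t)/7 = -(U*t + t)/7 = -(t + U*t)/7 = -t/7 - U*t/7)
g = 4 (g = 1*4 = 4)
(g + a(6, -16))*(-78) = (4 - ⅐*(-16)*(1 + 6))*(-78) = (4 - ⅐*(-16)*7)*(-78) = (4 + 16)*(-78) = 20*(-78) = -1560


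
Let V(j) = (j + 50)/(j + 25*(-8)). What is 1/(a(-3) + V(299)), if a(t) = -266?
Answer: -99/25985 ≈ -0.0038099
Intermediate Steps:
V(j) = (50 + j)/(-200 + j) (V(j) = (50 + j)/(j - 200) = (50 + j)/(-200 + j))
1/(a(-3) + V(299)) = 1/(-266 + (50 + 299)/(-200 + 299)) = 1/(-266 + 349/99) = 1/(-25985/99) = -99/25985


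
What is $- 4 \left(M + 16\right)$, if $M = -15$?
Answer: $-4$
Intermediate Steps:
$- 4 \left(M + 16\right) = - 4 \left(-15 + 16\right) = \left(-4\right) 1 = -4$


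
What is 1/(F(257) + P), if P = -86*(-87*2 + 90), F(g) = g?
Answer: 1/7481 ≈ 0.00013367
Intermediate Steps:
P = 7224 (P = -86*(-174 + 90) = -86*(-84) = 7224)
1/(F(257) + P) = 1/(257 + 7224) = 1/7481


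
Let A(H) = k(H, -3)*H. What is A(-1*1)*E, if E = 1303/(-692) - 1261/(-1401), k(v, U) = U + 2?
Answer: -952891/969492 ≈ -0.98288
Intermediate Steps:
k(v, U) = 2 + U
A(H) = -H (A(H) = (2 - 3)*H = -H)
E = -952891/969492 (E = 1303*(-1/692) - 1261*(-1/1401) = -1303/692 + 1261/1401 = -952891/969492 ≈ -0.98288)
A(-1*1)*E = -(-1)*(-952891/969492) = -1*(-1)*(-952891/969492) = 1*(-952891/969492) = -952891/969492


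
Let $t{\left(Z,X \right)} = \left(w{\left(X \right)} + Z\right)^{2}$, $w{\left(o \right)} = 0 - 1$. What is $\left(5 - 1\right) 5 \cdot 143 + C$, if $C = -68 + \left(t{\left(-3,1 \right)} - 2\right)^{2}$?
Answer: $2988$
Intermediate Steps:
$w{\left(o \right)} = -1$
$t{\left(Z,X \right)} = \left(-1 + Z\right)^{2}$
$C = 128$ ($C = -68 + \left(\left(-1 - 3\right)^{2} - 2\right)^{2} = -68 + \left(\left(-4\right)^{2} - 2\right)^{2} = -68 + \left(16 - 2\right)^{2} = -68 + 14^{2} = -68 + 196 = 128$)
$\left(5 - 1\right) 5 \cdot 143 + C = \left(5 - 1\right) 5 \cdot 143 + 128 = 4 \cdot 5 \cdot 143 + 128 = 20 \cdot 143 + 128 = 2860 + 128 = 2988$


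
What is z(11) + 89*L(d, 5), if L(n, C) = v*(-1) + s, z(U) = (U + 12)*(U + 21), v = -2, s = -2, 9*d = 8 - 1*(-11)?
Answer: 736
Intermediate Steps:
d = 19/9 (d = (8 - 1*(-11))/9 = (8 + 11)/9 = (⅑)*19 = 19/9 ≈ 2.1111)
z(U) = (12 + U)*(21 + U)
L(n, C) = 0 (L(n, C) = -2*(-1) - 2 = 2 - 2 = 0)
z(11) + 89*L(d, 5) = (252 + 11² + 33*11) + 89*0 = (252 + 121 + 363) + 0 = 736 + 0 = 736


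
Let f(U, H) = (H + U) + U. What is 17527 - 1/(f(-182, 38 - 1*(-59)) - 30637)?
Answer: 541654409/30904 ≈ 17527.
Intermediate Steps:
f(U, H) = H + 2*U
17527 - 1/(f(-182, 38 - 1*(-59)) - 30637) = 17527 - 1/(((38 - 1*(-59)) + 2*(-182)) - 30637) = 17527 - 1/(((38 + 59) - 364) - 30637) = 17527 - 1/((97 - 364) - 30637) = 17527 - 1/(-267 - 30637) = 17527 - 1/(-30904) = 17527 - 1*(-1/30904) = 17527 + 1/30904 = 541654409/30904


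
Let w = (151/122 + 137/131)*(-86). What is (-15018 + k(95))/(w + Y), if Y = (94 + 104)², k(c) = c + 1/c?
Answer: -11328712844/29612438505 ≈ -0.38257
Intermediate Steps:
w = -1569285/7991 (w = (151*(1/122) + 137*(1/131))*(-86) = (151/122 + 137/131)*(-86) = (36495/15982)*(-86) = -1569285/7991 ≈ -196.38)
Y = 39204 (Y = 198² = 39204)
(-15018 + k(95))/(w + Y) = (-15018 + (95 + 1/95))/(-1569285/7991 + 39204) = (-15018 + (95 + 1/95))/(311709879/7991) = (-15018 + 9026/95)*(7991/311709879) = -1417684/95*7991/311709879 = -11328712844/29612438505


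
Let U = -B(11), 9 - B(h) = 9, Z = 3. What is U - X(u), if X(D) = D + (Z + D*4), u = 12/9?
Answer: -29/3 ≈ -9.6667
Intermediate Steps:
B(h) = 0 (B(h) = 9 - 1*9 = 9 - 9 = 0)
u = 4/3 (u = 12*(1/9) = 4/3 ≈ 1.3333)
X(D) = 3 + 5*D (X(D) = D + (3 + D*4) = D + (3 + 4*D) = 3 + 5*D)
U = 0 (U = -1*0 = 0)
U - X(u) = 0 - (3 + 5*(4/3)) = 0 - (3 + 20/3) = 0 - 1*29/3 = 0 - 29/3 = -29/3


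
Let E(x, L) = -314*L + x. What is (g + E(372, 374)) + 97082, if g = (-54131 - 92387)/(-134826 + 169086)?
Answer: -342364919/17130 ≈ -19986.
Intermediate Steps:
E(x, L) = x - 314*L
g = -73259/17130 (g = -146518/34260 = -146518*1/34260 = -73259/17130 ≈ -4.2766)
(g + E(372, 374)) + 97082 = (-73259/17130 + (372 - 314*374)) + 97082 = (-73259/17130 + (372 - 117436)) + 97082 = (-73259/17130 - 117064) + 97082 = -2005379579/17130 + 97082 = -342364919/17130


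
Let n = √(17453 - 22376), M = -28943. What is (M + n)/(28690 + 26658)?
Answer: -28943/55348 + 3*I*√547/55348 ≈ -0.52293 + 0.0012677*I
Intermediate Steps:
n = 3*I*√547 (n = √(-4923) = 3*I*√547 ≈ 70.164*I)
(M + n)/(28690 + 26658) = (-28943 + 3*I*√547)/(28690 + 26658) = (-28943 + 3*I*√547)/55348 = (-28943 + 3*I*√547)*(1/55348) = -28943/55348 + 3*I*√547/55348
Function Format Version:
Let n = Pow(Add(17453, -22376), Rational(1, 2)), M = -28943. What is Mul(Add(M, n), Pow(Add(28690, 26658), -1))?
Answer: Add(Rational(-28943, 55348), Mul(Rational(3, 55348), I, Pow(547, Rational(1, 2)))) ≈ Add(-0.52293, Mul(0.0012677, I))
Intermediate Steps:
n = Mul(3, I, Pow(547, Rational(1, 2))) (n = Pow(-4923, Rational(1, 2)) = Mul(3, I, Pow(547, Rational(1, 2))) ≈ Mul(70.164, I))
Mul(Add(M, n), Pow(Add(28690, 26658), -1)) = Mul(Add(-28943, Mul(3, I, Pow(547, Rational(1, 2)))), Pow(Add(28690, 26658), -1)) = Mul(Add(-28943, Mul(3, I, Pow(547, Rational(1, 2)))), Pow(55348, -1)) = Mul(Add(-28943, Mul(3, I, Pow(547, Rational(1, 2)))), Rational(1, 55348)) = Add(Rational(-28943, 55348), Mul(Rational(3, 55348), I, Pow(547, Rational(1, 2))))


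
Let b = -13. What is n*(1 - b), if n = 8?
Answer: 112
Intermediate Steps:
n*(1 - b) = 8*(1 - 1*(-13)) = 8*(1 + 13) = 8*14 = 112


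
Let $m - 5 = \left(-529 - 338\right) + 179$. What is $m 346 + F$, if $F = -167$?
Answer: $-236485$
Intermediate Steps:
$m = -683$ ($m = 5 + \left(\left(-529 - 338\right) + 179\right) = 5 + \left(-867 + 179\right) = 5 - 688 = -683$)
$m 346 + F = \left(-683\right) 346 - 167 = -236318 - 167 = -236485$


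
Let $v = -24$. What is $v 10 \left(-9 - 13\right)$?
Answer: $5280$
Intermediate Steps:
$v 10 \left(-9 - 13\right) = - 24 \cdot 10 \left(-9 - 13\right) = - 24 \cdot 10 \left(-22\right) = \left(-24\right) \left(-220\right) = 5280$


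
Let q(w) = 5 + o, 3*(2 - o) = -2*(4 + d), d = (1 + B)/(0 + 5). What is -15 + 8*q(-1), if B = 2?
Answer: 983/15 ≈ 65.533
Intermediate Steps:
d = ⅗ (d = (1 + 2)/(0 + 5) = 3/5 = 3*(⅕) = ⅗ ≈ 0.60000)
o = 76/15 (o = 2 - (-2)*(4 + ⅗)/3 = 2 - (-2)*23/(3*5) = 2 - ⅓*(-46/5) = 2 + 46/15 = 76/15 ≈ 5.0667)
q(w) = 151/15 (q(w) = 5 + 76/15 = 151/15)
-15 + 8*q(-1) = -15 + 8*(151/15) = -15 + 1208/15 = 983/15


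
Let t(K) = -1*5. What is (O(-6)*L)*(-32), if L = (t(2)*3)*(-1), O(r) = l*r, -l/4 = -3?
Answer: 34560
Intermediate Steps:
l = 12 (l = -4*(-3) = 12)
t(K) = -5
O(r) = 12*r
L = 15 (L = -5*3*(-1) = -15*(-1) = 15)
(O(-6)*L)*(-32) = ((12*(-6))*15)*(-32) = -72*15*(-32) = -1080*(-32) = 34560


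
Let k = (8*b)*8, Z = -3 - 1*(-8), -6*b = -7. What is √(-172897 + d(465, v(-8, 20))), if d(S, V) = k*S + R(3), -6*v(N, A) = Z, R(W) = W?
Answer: I*√138174 ≈ 371.72*I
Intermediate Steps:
b = 7/6 (b = -⅙*(-7) = 7/6 ≈ 1.1667)
Z = 5 (Z = -3 + 8 = 5)
k = 224/3 (k = (8*(7/6))*8 = (28/3)*8 = 224/3 ≈ 74.667)
v(N, A) = -⅚ (v(N, A) = -⅙*5 = -⅚)
d(S, V) = 3 + 224*S/3 (d(S, V) = 224*S/3 + 3 = 3 + 224*S/3)
√(-172897 + d(465, v(-8, 20))) = √(-172897 + (3 + (224/3)*465)) = √(-172897 + (3 + 34720)) = √(-172897 + 34723) = √(-138174) = I*√138174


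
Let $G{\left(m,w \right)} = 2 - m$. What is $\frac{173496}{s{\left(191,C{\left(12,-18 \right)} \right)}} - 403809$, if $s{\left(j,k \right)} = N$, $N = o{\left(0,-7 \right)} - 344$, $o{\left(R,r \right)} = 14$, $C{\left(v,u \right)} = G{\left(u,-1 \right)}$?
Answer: $- \frac{22238411}{55} \approx -4.0433 \cdot 10^{5}$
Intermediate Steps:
$C{\left(v,u \right)} = 2 - u$
$N = -330$ ($N = 14 - 344 = -330$)
$s{\left(j,k \right)} = -330$
$\frac{173496}{s{\left(191,C{\left(12,-18 \right)} \right)}} - 403809 = \frac{173496}{-330} - 403809 = 173496 \left(- \frac{1}{330}\right) - 403809 = - \frac{28916}{55} - 403809 = - \frac{22238411}{55}$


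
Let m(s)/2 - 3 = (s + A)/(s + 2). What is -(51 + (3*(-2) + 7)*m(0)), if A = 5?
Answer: -62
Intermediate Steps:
m(s) = 6 + 2*(5 + s)/(2 + s) (m(s) = 6 + 2*((s + 5)/(s + 2)) = 6 + 2*((5 + s)/(2 + s)) = 6 + 2*(5 + s)/(2 + s))
-(51 + (3*(-2) + 7)*m(0)) = -(51 + (3*(-2) + 7)*(2*(11 + 4*0)/(2 + 0))) = -(51 + (-6 + 7)*(2*(11 + 0)/2)) = -(51 + 1*(2*(½)*11)) = -(51 + 1*11) = -(51 + 11) = -1*62 = -62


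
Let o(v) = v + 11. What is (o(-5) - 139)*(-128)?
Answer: 17024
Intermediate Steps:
o(v) = 11 + v
(o(-5) - 139)*(-128) = ((11 - 5) - 139)*(-128) = (6 - 139)*(-128) = -133*(-128) = 17024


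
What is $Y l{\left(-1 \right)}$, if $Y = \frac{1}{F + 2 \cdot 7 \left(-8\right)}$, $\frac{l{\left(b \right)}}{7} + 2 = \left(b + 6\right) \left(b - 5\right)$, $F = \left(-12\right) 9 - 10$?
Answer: $\frac{112}{115} \approx 0.97391$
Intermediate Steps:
$F = -118$ ($F = -108 - 10 = -118$)
$l{\left(b \right)} = -14 + 7 \left(-5 + b\right) \left(6 + b\right)$ ($l{\left(b \right)} = -14 + 7 \left(b + 6\right) \left(b - 5\right) = -14 + 7 \left(6 + b\right) \left(-5 + b\right) = -14 + 7 \left(-5 + b\right) \left(6 + b\right)$)
$Y = - \frac{1}{230}$ ($Y = \frac{1}{-118 + 2 \cdot 7 \left(-8\right)} = \frac{1}{-118 + 14 \left(-8\right)} = \frac{1}{-118 - 112} = \frac{1}{-230} = - \frac{1}{230} \approx -0.0043478$)
$Y l{\left(-1 \right)} = - \frac{-224 + 7 \left(-1\right) + 7 \left(-1\right)^{2}}{230} = - \frac{-224 - 7 + 7 \cdot 1}{230} = - \frac{-224 - 7 + 7}{230} = \left(- \frac{1}{230}\right) \left(-224\right) = \frac{112}{115}$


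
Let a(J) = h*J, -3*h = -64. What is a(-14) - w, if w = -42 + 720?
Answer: -2930/3 ≈ -976.67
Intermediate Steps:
h = 64/3 (h = -⅓*(-64) = 64/3 ≈ 21.333)
a(J) = 64*J/3
w = 678
a(-14) - w = (64/3)*(-14) - 1*678 = -896/3 - 678 = -2930/3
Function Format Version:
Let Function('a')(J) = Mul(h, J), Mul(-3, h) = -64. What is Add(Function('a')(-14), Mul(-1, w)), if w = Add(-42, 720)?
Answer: Rational(-2930, 3) ≈ -976.67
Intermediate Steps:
h = Rational(64, 3) (h = Mul(Rational(-1, 3), -64) = Rational(64, 3) ≈ 21.333)
Function('a')(J) = Mul(Rational(64, 3), J)
w = 678
Add(Function('a')(-14), Mul(-1, w)) = Add(Mul(Rational(64, 3), -14), Mul(-1, 678)) = Add(Rational(-896, 3), -678) = Rational(-2930, 3)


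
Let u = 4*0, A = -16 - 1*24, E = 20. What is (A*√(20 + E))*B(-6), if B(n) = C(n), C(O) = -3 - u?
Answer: 240*√10 ≈ 758.95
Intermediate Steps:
A = -40 (A = -16 - 24 = -40)
u = 0
C(O) = -3 (C(O) = -3 - 1*0 = -3 + 0 = -3)
B(n) = -3
(A*√(20 + E))*B(-6) = -40*√(20 + 20)*(-3) = -80*√10*(-3) = 240*√10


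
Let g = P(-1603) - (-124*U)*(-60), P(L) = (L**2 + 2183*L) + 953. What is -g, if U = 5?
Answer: 965987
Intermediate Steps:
P(L) = 953 + L**2 + 2183*L
g = -965987 (g = (953 + (-1603)**2 + 2183*(-1603)) - (-124*5)*(-60) = (953 + 2569609 - 3499349) - (-620)*(-60) = -928787 - 1*37200 = -928787 - 37200 = -965987)
-g = -1*(-965987) = 965987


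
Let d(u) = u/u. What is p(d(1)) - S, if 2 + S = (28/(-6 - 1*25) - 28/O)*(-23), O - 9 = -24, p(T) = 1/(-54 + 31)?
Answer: 257917/10695 ≈ 24.116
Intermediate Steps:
d(u) = 1
p(T) = -1/23 (p(T) = 1/(-23) = -1/23)
O = -15 (O = 9 - 24 = -15)
S = -11234/465 (S = -2 + (28/(-6 - 1*25) - 28/(-15))*(-23) = -2 + (28/(-6 - 25) - 28*(-1/15))*(-23) = -2 + (28/(-31) + 28/15)*(-23) = -2 + (28*(-1/31) + 28/15)*(-23) = -2 + (-28/31 + 28/15)*(-23) = -2 + (448/465)*(-23) = -2 - 10304/465 = -11234/465 ≈ -24.159)
p(d(1)) - S = -1/23 - 1*(-11234/465) = -1/23 + 11234/465 = 257917/10695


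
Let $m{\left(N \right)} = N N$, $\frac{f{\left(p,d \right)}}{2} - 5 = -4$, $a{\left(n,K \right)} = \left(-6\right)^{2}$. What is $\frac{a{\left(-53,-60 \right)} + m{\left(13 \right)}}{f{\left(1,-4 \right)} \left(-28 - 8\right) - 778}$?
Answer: $- \frac{41}{170} \approx -0.24118$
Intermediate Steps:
$a{\left(n,K \right)} = 36$
$f{\left(p,d \right)} = 2$ ($f{\left(p,d \right)} = 10 + 2 \left(-4\right) = 10 - 8 = 2$)
$m{\left(N \right)} = N^{2}$
$\frac{a{\left(-53,-60 \right)} + m{\left(13 \right)}}{f{\left(1,-4 \right)} \left(-28 - 8\right) - 778} = \frac{36 + 13^{2}}{2 \left(-28 - 8\right) - 778} = \frac{36 + 169}{2 \left(-36\right) - 778} = \frac{205}{-72 - 778} = \frac{205}{-850} = 205 \left(- \frac{1}{850}\right) = - \frac{41}{170}$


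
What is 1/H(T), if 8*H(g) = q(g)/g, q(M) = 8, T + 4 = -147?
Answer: -151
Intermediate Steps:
T = -151 (T = -4 - 147 = -151)
H(g) = 1/g (H(g) = (8/g)/8 = 1/g)
1/H(T) = 1/(1/(-151)) = 1/(-1/151) = -151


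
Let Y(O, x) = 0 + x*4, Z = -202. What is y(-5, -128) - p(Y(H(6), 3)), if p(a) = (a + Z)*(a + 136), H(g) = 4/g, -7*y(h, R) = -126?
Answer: 28138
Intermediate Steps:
y(h, R) = 18 (y(h, R) = -1/7*(-126) = 18)
Y(O, x) = 4*x (Y(O, x) = 0 + 4*x = 4*x)
p(a) = (-202 + a)*(136 + a) (p(a) = (a - 202)*(a + 136) = (-202 + a)*(136 + a))
y(-5, -128) - p(Y(H(6), 3)) = 18 - (-27472 + (4*3)**2 - 264*3) = 18 - (-27472 + 12**2 - 66*12) = 18 - (-27472 + 144 - 792) = 18 - 1*(-28120) = 18 + 28120 = 28138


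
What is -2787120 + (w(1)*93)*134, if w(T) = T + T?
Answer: -2762196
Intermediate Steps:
w(T) = 2*T
-2787120 + (w(1)*93)*134 = -2787120 + ((2*1)*93)*134 = -2787120 + (2*93)*134 = -2787120 + 186*134 = -2787120 + 24924 = -2762196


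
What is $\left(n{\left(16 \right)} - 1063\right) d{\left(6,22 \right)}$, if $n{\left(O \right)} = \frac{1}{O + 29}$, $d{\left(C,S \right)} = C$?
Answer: $- \frac{95668}{15} \approx -6377.9$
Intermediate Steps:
$n{\left(O \right)} = \frac{1}{29 + O}$
$\left(n{\left(16 \right)} - 1063\right) d{\left(6,22 \right)} = \left(\frac{1}{29 + 16} - 1063\right) 6 = \left(\frac{1}{45} - 1063\right) 6 = \left(- \frac{47834}{45}\right) 6 = - \frac{95668}{15}$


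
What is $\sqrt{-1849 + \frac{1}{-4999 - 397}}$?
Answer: $\frac{i \sqrt{13459249545}}{2698} \approx 43.0 i$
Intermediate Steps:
$\sqrt{-1849 + \frac{1}{-4999 - 397}} = \sqrt{-1849 + \frac{1}{-5396}} = \sqrt{-1849 - \frac{1}{5396}} = \sqrt{- \frac{9977205}{5396}} = \frac{i \sqrt{13459249545}}{2698}$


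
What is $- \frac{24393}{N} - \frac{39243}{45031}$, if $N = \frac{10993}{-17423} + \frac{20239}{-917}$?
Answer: $\frac{19122618790647}{17811291554} \approx 1073.6$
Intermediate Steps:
$N = - \frac{395534}{17423}$ ($N = 10993 \left(- \frac{1}{17423}\right) + 20239 \left(- \frac{1}{917}\right) = - \frac{10993}{17423} - \frac{20239}{917} = - \frac{395534}{17423} \approx -22.702$)
$- \frac{24393}{N} - \frac{39243}{45031} = - \frac{24393}{- \frac{395534}{17423}} - \frac{39243}{45031} = \left(-24393\right) \left(- \frac{17423}{395534}\right) - \frac{39243}{45031} = \frac{424999239}{395534} - \frac{39243}{45031} = \frac{19122618790647}{17811291554}$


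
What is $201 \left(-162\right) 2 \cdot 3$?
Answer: $-195372$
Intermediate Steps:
$201 \left(-162\right) 2 \cdot 3 = \left(-32562\right) 6 = -195372$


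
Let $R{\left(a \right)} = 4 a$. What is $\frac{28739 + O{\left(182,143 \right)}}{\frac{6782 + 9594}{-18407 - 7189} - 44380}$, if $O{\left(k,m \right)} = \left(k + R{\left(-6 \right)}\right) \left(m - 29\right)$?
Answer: $- \frac{299159649}{283991714} \approx -1.0534$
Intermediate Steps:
$O{\left(k,m \right)} = \left(-29 + m\right) \left(-24 + k\right)$ ($O{\left(k,m \right)} = \left(k + 4 \left(-6\right)\right) \left(m - 29\right) = \left(k - 24\right) \left(-29 + m\right) = \left(-24 + k\right) \left(-29 + m\right) = \left(-29 + m\right) \left(-24 + k\right)$)
$\frac{28739 + O{\left(182,143 \right)}}{\frac{6782 + 9594}{-18407 - 7189} - 44380} = \frac{28739 + \left(696 - 5278 - 3432 + 182 \cdot 143\right)}{\frac{6782 + 9594}{-18407 - 7189} - 44380} = \frac{28739 + \left(696 - 5278 - 3432 + 26026\right)}{\frac{16376}{-25596} - 44380} = \frac{28739 + 18012}{16376 \left(- \frac{1}{25596}\right) - 44380} = \frac{46751}{- \frac{4094}{6399} - 44380} = \frac{46751}{- \frac{283991714}{6399}} = 46751 \left(- \frac{6399}{283991714}\right) = - \frac{299159649}{283991714}$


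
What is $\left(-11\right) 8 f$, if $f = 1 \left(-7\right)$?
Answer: $616$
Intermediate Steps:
$f = -7$
$\left(-11\right) 8 f = \left(-11\right) 8 \left(-7\right) = \left(-88\right) \left(-7\right) = 616$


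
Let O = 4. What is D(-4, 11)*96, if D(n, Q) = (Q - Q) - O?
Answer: -384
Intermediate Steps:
D(n, Q) = -4 (D(n, Q) = (Q - Q) - 1*4 = 0 - 4 = -4)
D(-4, 11)*96 = -4*96 = -384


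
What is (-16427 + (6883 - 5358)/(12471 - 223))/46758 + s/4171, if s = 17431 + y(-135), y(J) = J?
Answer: 3022030163941/796232755088 ≈ 3.7954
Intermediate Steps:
s = 17296 (s = 17431 - 135 = 17296)
(-16427 + (6883 - 5358)/(12471 - 223))/46758 + s/4171 = (-16427 + (6883 - 5358)/(12471 - 223))/46758 + 17296/4171 = (-16427 + 1525/12248)*(1/46758) + 17296*(1/4171) = (-16427 + 1525*(1/12248))*(1/46758) + 17296/4171 = (-16427 + 1525/12248)*(1/46758) + 17296/4171 = -201196371/12248*1/46758 + 17296/4171 = -67065457/190897328 + 17296/4171 = 3022030163941/796232755088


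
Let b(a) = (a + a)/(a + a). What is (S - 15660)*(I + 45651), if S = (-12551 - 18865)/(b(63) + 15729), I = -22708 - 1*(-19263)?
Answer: -472636631568/715 ≈ -6.6103e+8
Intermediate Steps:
b(a) = 1 (b(a) = (2*a)/((2*a)) = (2*a)*(1/(2*a)) = 1)
I = -3445 (I = -22708 + 19263 = -3445)
S = -1428/715 (S = (-12551 - 18865)/(1 + 15729) = -31416/15730 = -31416*1/15730 = -1428/715 ≈ -1.9972)
(S - 15660)*(I + 45651) = (-1428/715 - 15660)*(-3445 + 45651) = -11198328/715*42206 = -472636631568/715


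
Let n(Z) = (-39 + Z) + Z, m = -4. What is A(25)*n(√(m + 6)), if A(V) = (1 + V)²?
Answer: -26364 + 1352*√2 ≈ -24452.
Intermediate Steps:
n(Z) = -39 + 2*Z
A(25)*n(√(m + 6)) = (1 + 25)²*(-39 + 2*√(-4 + 6)) = 26²*(-39 + 2*√2) = 676*(-39 + 2*√2) = -26364 + 1352*√2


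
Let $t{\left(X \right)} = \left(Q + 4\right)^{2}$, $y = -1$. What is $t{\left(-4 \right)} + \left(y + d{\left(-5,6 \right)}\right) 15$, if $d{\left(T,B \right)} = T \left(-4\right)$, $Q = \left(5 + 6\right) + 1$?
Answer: $541$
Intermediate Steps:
$Q = 12$ ($Q = 11 + 1 = 12$)
$t{\left(X \right)} = 256$ ($t{\left(X \right)} = \left(12 + 4\right)^{2} = 16^{2} = 256$)
$d{\left(T,B \right)} = - 4 T$
$t{\left(-4 \right)} + \left(y + d{\left(-5,6 \right)}\right) 15 = 256 + \left(-1 - -20\right) 15 = 256 + \left(-1 + 20\right) 15 = 256 + 19 \cdot 15 = 256 + 285 = 541$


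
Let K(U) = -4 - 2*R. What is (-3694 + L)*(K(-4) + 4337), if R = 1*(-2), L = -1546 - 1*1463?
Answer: -29070911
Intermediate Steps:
L = -3009 (L = -1546 - 1463 = -3009)
R = -2
K(U) = 0 (K(U) = -4 - 2*(-2) = -4 + 4 = 0)
(-3694 + L)*(K(-4) + 4337) = (-3694 - 3009)*(0 + 4337) = -6703*4337 = -29070911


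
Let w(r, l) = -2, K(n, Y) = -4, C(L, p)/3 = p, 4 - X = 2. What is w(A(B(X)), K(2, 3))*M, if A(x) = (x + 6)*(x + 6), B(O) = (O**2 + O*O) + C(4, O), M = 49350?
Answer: -98700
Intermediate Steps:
X = 2 (X = 4 - 1*2 = 4 - 2 = 2)
C(L, p) = 3*p
B(O) = 2*O**2 + 3*O (B(O) = (O**2 + O*O) + 3*O = (O**2 + O**2) + 3*O = 2*O**2 + 3*O)
A(x) = (6 + x)**2 (A(x) = (6 + x)*(6 + x) = (6 + x)**2)
w(A(B(X)), K(2, 3))*M = -2*49350 = -98700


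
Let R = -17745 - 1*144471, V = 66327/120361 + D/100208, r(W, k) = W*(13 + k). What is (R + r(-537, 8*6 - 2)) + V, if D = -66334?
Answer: -1169321684979335/6030567544 ≈ -1.9390e+5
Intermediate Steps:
V = -668765279/6030567544 (V = 66327/120361 - 66334/100208 = 66327*(1/120361) - 66334*1/100208 = 66327/120361 - 33167/50104 = -668765279/6030567544 ≈ -0.11090)
R = -162216 (R = -17745 - 144471 = -162216)
(R + r(-537, 8*6 - 2)) + V = (-162216 - 537*(13 + (8*6 - 2))) - 668765279/6030567544 = (-162216 - 537*(13 + (48 - 2))) - 668765279/6030567544 = (-162216 - 537*(13 + 46)) - 668765279/6030567544 = (-162216 - 537*59) - 668765279/6030567544 = (-162216 - 31683) - 668765279/6030567544 = -193899 - 668765279/6030567544 = -1169321684979335/6030567544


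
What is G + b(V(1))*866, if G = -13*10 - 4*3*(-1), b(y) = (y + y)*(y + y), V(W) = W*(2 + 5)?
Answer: 169618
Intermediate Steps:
V(W) = 7*W (V(W) = W*7 = 7*W)
b(y) = 4*y**2 (b(y) = (2*y)*(2*y) = 4*y**2)
G = -118 (G = -130 - 12*(-1) = -130 + 12 = -118)
G + b(V(1))*866 = -118 + (4*(7*1)**2)*866 = -118 + (4*7**2)*866 = -118 + (4*49)*866 = -118 + 196*866 = -118 + 169736 = 169618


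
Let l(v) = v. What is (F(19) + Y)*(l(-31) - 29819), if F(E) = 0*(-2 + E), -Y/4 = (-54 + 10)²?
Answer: 231158400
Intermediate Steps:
Y = -7744 (Y = -4*(-54 + 10)² = -4*(-44)² = -4*1936 = -7744)
F(E) = 0
(F(19) + Y)*(l(-31) - 29819) = (0 - 7744)*(-31 - 29819) = -7744*(-29850) = 231158400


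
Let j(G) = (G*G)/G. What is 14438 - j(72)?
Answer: 14366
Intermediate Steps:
j(G) = G (j(G) = G²/G = G)
14438 - j(72) = 14438 - 1*72 = 14438 - 72 = 14366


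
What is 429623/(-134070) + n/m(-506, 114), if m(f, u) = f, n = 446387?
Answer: -15016123582/16959855 ≈ -885.39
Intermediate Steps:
429623/(-134070) + n/m(-506, 114) = 429623/(-134070) + 446387/(-506) = 429623*(-1/134070) + 446387*(-1/506) = -429623/134070 - 446387/506 = -15016123582/16959855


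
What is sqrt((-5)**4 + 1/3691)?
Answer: 2*sqrt(2128669829)/3691 ≈ 25.000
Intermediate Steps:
sqrt((-5)**4 + 1/3691) = sqrt(625 + 1/3691) = sqrt(2306876/3691) = 2*sqrt(2128669829)/3691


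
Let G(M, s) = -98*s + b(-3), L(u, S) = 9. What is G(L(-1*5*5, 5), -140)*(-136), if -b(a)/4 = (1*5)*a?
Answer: -1874080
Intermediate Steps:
b(a) = -20*a (b(a) = -4*1*5*a = -20*a)
G(M, s) = 60 - 98*s (G(M, s) = -98*s - 20*(-3) = -98*s + 60 = 60 - 98*s)
G(L(-1*5*5, 5), -140)*(-136) = (60 - 98*(-140))*(-136) = (60 + 13720)*(-136) = 13780*(-136) = -1874080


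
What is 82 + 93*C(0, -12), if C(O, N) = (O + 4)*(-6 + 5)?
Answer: -290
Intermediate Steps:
C(O, N) = -4 - O (C(O, N) = (4 + O)*(-1) = -4 - O)
82 + 93*C(0, -12) = 82 + 93*(-4 - 1*0) = 82 + 93*(-4 + 0) = 82 + 93*(-4) = 82 - 372 = -290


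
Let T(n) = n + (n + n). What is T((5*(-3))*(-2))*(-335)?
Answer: -30150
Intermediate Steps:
T(n) = 3*n (T(n) = n + 2*n = 3*n)
T((5*(-3))*(-2))*(-335) = (3*((5*(-3))*(-2)))*(-335) = (3*(-15*(-2)))*(-335) = (3*30)*(-335) = 90*(-335) = -30150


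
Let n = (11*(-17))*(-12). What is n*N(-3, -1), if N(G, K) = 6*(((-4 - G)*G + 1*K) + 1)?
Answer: 40392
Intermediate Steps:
n = 2244 (n = -187*(-12) = 2244)
N(G, K) = 6 + 6*K + 6*G*(-4 - G) (N(G, K) = 6*((G*(-4 - G) + K) + 1) = 6*((K + G*(-4 - G)) + 1) = 6*(1 + K + G*(-4 - G)) = 6 + 6*K + 6*G*(-4 - G))
n*N(-3, -1) = 2244*(6 - 24*(-3) - 6*(-3)² + 6*(-1)) = 2244*(6 + 72 - 6*9 - 6) = 2244*(6 + 72 - 54 - 6) = 2244*18 = 40392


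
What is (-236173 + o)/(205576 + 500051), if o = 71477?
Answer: -164696/705627 ≈ -0.23340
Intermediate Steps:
(-236173 + o)/(205576 + 500051) = (-236173 + 71477)/(205576 + 500051) = -164696/705627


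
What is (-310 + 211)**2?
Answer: 9801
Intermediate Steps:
(-310 + 211)**2 = (-99)**2 = 9801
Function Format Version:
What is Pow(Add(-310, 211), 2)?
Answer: 9801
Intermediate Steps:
Pow(Add(-310, 211), 2) = Pow(-99, 2) = 9801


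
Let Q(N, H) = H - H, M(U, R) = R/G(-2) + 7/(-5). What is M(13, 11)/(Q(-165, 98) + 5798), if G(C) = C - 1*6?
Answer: -111/231920 ≈ -0.00047861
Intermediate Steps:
G(C) = -6 + C (G(C) = C - 6 = -6 + C)
M(U, R) = -7/5 - R/8 (M(U, R) = R/(-6 - 2) + 7/(-5) = R/(-8) + 7*(-1/5) = R*(-1/8) - 7/5 = -R/8 - 7/5 = -7/5 - R/8)
Q(N, H) = 0
M(13, 11)/(Q(-165, 98) + 5798) = (-7/5 - 1/8*11)/(0 + 5798) = (-7/5 - 11/8)/5798 = (1/5798)*(-111/40) = -111/231920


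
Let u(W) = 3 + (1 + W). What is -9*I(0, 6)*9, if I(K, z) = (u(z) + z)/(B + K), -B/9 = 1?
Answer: 144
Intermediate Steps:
B = -9 (B = -9*1 = -9)
u(W) = 4 + W
I(K, z) = (4 + 2*z)/(-9 + K) (I(K, z) = ((4 + z) + z)/(-9 + K) = (4 + 2*z)/(-9 + K))
-9*I(0, 6)*9 = -18*(2 + 6)/(-9 + 0)*9 = -18*8/(-9)*9 = -18*(-1)*8/9*9 = -9*(-16/9)*9 = 16*9 = 144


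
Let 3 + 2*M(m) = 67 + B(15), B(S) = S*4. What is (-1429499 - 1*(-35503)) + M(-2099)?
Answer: -1393934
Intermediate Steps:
B(S) = 4*S
M(m) = 62 (M(m) = -3/2 + (67 + 4*15)/2 = -3/2 + (67 + 60)/2 = -3/2 + (½)*127 = -3/2 + 127/2 = 62)
(-1429499 - 1*(-35503)) + M(-2099) = (-1429499 - 1*(-35503)) + 62 = (-1429499 + 35503) + 62 = -1393996 + 62 = -1393934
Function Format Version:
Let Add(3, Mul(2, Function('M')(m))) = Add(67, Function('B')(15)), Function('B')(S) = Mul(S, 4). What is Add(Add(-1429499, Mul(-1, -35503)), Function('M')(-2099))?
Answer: -1393934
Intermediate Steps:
Function('B')(S) = Mul(4, S)
Function('M')(m) = 62 (Function('M')(m) = Add(Rational(-3, 2), Mul(Rational(1, 2), Add(67, Mul(4, 15)))) = Add(Rational(-3, 2), Mul(Rational(1, 2), Add(67, 60))) = Add(Rational(-3, 2), Mul(Rational(1, 2), 127)) = Add(Rational(-3, 2), Rational(127, 2)) = 62)
Add(Add(-1429499, Mul(-1, -35503)), Function('M')(-2099)) = Add(Add(-1429499, Mul(-1, -35503)), 62) = Add(Add(-1429499, 35503), 62) = Add(-1393996, 62) = -1393934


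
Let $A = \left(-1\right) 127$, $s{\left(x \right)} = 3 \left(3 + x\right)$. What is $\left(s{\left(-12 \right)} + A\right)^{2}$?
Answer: $23716$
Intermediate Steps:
$s{\left(x \right)} = 9 + 3 x$
$A = -127$
$\left(s{\left(-12 \right)} + A\right)^{2} = \left(\left(9 + 3 \left(-12\right)\right) - 127\right)^{2} = \left(\left(9 - 36\right) - 127\right)^{2} = \left(-27 - 127\right)^{2} = \left(-154\right)^{2} = 23716$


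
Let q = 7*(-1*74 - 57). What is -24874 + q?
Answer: -25791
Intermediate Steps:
q = -917 (q = 7*(-74 - 57) = 7*(-131) = -917)
-24874 + q = -24874 - 917 = -25791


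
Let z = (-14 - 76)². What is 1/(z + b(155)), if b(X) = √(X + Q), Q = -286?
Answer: 8100/65610131 - I*√131/65610131 ≈ 0.00012346 - 1.7445e-7*I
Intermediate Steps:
z = 8100 (z = (-90)² = 8100)
b(X) = √(-286 + X) (b(X) = √(X - 286) = √(-286 + X))
1/(z + b(155)) = 1/(8100 + √(-286 + 155)) = 1/(8100 + √(-131)) = 1/(8100 + I*√131)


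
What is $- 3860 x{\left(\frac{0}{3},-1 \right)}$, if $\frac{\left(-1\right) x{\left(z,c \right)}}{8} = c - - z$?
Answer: $-30880$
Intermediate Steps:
$x{\left(z,c \right)} = - 8 c - 8 z$ ($x{\left(z,c \right)} = - 8 \left(c - - z\right) = - 8 \left(c + z\right) = - 8 c - 8 z$)
$- 3860 x{\left(\frac{0}{3},-1 \right)} = - 3860 \left(\left(-8\right) \left(-1\right) - 8 \cdot \frac{0}{3}\right) = - 3860 \left(8 - 8 \cdot 0 \cdot \frac{1}{3}\right) = - 3860 \left(8 - 0\right) = - 3860 \left(8 + 0\right) = \left(-3860\right) 8 = -30880$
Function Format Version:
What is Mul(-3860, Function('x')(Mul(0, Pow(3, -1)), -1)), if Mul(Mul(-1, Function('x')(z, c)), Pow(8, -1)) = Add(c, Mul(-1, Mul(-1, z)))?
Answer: -30880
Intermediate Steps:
Function('x')(z, c) = Add(Mul(-8, c), Mul(-8, z)) (Function('x')(z, c) = Mul(-8, Add(c, Mul(-1, Mul(-1, z)))) = Mul(-8, Add(c, z)) = Add(Mul(-8, c), Mul(-8, z)))
Mul(-3860, Function('x')(Mul(0, Pow(3, -1)), -1)) = Mul(-3860, Add(Mul(-8, -1), Mul(-8, Mul(0, Pow(3, -1))))) = Mul(-3860, Add(8, Mul(-8, Mul(0, Rational(1, 3))))) = Mul(-3860, Add(8, Mul(-8, 0))) = Mul(-3860, Add(8, 0)) = Mul(-3860, 8) = -30880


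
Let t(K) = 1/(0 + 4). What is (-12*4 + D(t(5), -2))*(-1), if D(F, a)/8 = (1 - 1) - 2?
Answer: 64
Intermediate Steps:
t(K) = 1/4
D(F, a) = -16 (D(F, a) = 8*((1 - 1) - 2) = 8*(0 - 2) = 8*(-2) = -16)
(-12*4 + D(t(5), -2))*(-1) = (-12*4 - 16)*(-1) = (-48 - 16)*(-1) = -64*(-1) = 64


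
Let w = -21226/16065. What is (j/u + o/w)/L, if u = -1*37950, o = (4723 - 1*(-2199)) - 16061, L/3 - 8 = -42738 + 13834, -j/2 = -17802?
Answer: -13456494439/168670286400 ≈ -0.079780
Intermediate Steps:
j = 35604 (j = -2*(-17802) = 35604)
w = -21226/16065 (w = -21226*1/16065 = -21226/16065 ≈ -1.3213)
L = -86688 (L = 24 + 3*(-42738 + 13834) = 24 + 3*(-28904) = 24 - 86712 = -86688)
o = -9139 (o = (4723 + 2199) - 16061 = 6922 - 16061 = -9139)
u = -37950
(j/u + o/w)/L = (35604/(-37950) - 9139/(-21226/16065))/(-86688) = (35604*(-1/37950) - 9139*(-16065/21226))*(-1/86688) = (-258/275 + 146818035/21226)*(-1/86688) = (40369483317/5837150)*(-1/86688) = -13456494439/168670286400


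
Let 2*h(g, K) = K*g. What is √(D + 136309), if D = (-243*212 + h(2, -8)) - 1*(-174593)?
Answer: √259378 ≈ 509.29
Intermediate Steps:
h(g, K) = K*g/2 (h(g, K) = (K*g)/2 = K*g/2)
D = 123069 (D = (-243*212 + (½)*(-8)*2) - 1*(-174593) = (-51516 - 8) + 174593 = -51524 + 174593 = 123069)
√(D + 136309) = √(123069 + 136309) = √259378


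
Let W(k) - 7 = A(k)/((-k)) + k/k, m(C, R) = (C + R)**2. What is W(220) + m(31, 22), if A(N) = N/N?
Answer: 619739/220 ≈ 2817.0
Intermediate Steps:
A(N) = 1
W(k) = 8 - 1/k (W(k) = 7 + (1/(-k) + k/k) = 7 + (1*(-1/k) + 1) = 7 + (-1/k + 1) = 7 + (1 - 1/k) = 8 - 1/k)
W(220) + m(31, 22) = (8 - 1/220) + (31 + 22)**2 = (8 - 1*1/220) + 53**2 = (8 - 1/220) + 2809 = 1759/220 + 2809 = 619739/220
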